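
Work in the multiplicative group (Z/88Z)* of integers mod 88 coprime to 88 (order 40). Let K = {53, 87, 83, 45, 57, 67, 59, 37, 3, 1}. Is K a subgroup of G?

37 ∈ K but its inverse 69 ∉ K, so K is not a subgroup.

No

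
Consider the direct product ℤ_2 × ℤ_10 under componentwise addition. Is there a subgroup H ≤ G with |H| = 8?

No

8 does not divide |G| = 20, so by Lagrange no subgroup of order 8 exists.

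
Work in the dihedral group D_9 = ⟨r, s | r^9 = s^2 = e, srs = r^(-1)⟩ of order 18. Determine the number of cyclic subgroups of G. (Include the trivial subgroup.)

Group the elements of G by the cyclic subgroup they generate; each cyclic subgroup of order d accounts for φ(d) elements.
Cyclic subgroups by order — order 1: 1; order 2: 9; order 3: 1; order 9: 1.
Total: 12.

12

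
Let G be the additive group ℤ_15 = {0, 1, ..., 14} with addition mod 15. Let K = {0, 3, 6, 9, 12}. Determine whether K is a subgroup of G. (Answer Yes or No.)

Yes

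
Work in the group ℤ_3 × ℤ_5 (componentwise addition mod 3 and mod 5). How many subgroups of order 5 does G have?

|G| = 15 and 5 | 15, so subgroups of order 5 are possible by Lagrange.
The subgroups of order 5 are: {(0,0), (0,1), (0,2), (0,3), (0,4)}.
So G has 1 subgroup of order 5.

1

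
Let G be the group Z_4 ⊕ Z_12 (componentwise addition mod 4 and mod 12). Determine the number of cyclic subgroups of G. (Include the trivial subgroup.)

A cyclic subgroup of order d is generated by each of its φ(d) elements of order d, so the cyclic subgroups of order d number (#elements of order d)/φ(d).
Cyclic subgroups by order — order 1: 1; order 2: 3; order 3: 1; order 4: 6; order 6: 3; order 12: 6.
Total: 20.

20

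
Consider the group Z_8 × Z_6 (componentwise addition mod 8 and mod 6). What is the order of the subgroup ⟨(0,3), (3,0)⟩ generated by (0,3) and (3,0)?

16

|⟨(0,3)⟩| = 2 and |⟨(3,0)⟩| = 8, so |H| is a multiple of lcm(2, 8) = 8 and divides |G| = 48.
Closing under the operation: H = {(0,0), (0,3), (1,0), (1,3), (2,0), (2,3), (3,0), (3,3), (4,0), (4,3), (5,0), (5,3), (6,0), (6,3), (7,0), (7,3)}, so |H| = 16.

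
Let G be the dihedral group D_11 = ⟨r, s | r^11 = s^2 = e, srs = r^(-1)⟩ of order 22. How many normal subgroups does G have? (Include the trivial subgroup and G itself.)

G has 14 subgroups. Checking conjugation-invariance by order — order 1: 1/1 normal; order 2: 0/11 normal; order 11: 1/1 normal; order 22: 1/1 normal.
Total normal subgroups: 3.

3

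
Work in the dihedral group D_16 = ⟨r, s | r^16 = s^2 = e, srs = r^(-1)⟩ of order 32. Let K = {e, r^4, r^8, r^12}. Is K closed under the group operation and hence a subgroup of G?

Yes

|K| = 4 divides |G| = 32, consistent with Lagrange.
K contains the identity, every element's inverse is in K, and K is closed under ·: it is a subgroup.
In fact K = ⟨r^12⟩.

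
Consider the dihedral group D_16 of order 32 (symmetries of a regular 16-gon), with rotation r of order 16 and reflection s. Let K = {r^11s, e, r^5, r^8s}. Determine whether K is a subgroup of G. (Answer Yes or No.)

r^5 ∈ K but its inverse r^11 ∉ K, so K is not a subgroup.

No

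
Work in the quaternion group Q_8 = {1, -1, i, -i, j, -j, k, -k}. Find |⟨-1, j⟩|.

|⟨-1⟩| = 2 and |⟨j⟩| = 4, so |H| is a multiple of lcm(2, 4) = 4 and divides |G| = 8.
Closing under the operation: H = {1, -1, j, -j}, so |H| = 4.

4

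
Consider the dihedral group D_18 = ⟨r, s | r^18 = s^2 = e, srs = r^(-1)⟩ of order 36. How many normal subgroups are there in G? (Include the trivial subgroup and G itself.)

9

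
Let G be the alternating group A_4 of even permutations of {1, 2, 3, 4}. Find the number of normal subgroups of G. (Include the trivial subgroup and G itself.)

G has 10 subgroups. Checking conjugation-invariance by order — order 1: 1/1 normal; order 2: 0/3 normal; order 3: 0/4 normal; order 4: 1/1 normal; order 12: 1/1 normal.
Total normal subgroups: 3.

3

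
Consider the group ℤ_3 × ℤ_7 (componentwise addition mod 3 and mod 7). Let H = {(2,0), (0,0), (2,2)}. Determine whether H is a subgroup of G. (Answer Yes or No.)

No

(2,2) ∈ H but its inverse (1,5) ∉ H, so H is not a subgroup.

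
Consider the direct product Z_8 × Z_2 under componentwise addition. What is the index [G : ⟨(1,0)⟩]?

2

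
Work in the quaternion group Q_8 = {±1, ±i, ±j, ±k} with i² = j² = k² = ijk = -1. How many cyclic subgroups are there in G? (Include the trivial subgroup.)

Each element a generates a cyclic subgroup ⟨a⟩; distinct elements may generate the same one (a cyclic group of order d has φ(d) generators).
Cyclic subgroups by order — order 1: 1; order 2: 1; order 4: 3.
Total: 5.

5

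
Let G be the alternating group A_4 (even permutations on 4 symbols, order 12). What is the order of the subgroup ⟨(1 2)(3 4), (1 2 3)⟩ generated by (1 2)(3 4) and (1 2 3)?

12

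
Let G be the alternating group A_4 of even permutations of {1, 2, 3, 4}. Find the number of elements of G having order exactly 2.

3

The elements of order 2 are: (1 2)(3 4), (1 3)(2 4), (1 4)(2 3).
That's 3.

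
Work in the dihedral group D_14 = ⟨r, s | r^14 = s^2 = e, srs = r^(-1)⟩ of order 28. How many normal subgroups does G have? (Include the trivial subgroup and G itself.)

G has 28 subgroups. Checking conjugation-invariance by order — order 1: 1/1 normal; order 2: 1/15 normal; order 4: 0/7 normal; order 7: 1/1 normal; order 14: 3/3 normal; order 28: 1/1 normal.
Total normal subgroups: 7.

7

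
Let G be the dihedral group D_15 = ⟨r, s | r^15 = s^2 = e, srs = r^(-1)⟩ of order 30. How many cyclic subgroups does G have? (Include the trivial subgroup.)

Each element a generates a cyclic subgroup ⟨a⟩; distinct elements may generate the same one (a cyclic group of order d has φ(d) generators).
Cyclic subgroups by order — order 1: 1; order 2: 15; order 3: 1; order 5: 1; order 15: 1.
Total: 19.

19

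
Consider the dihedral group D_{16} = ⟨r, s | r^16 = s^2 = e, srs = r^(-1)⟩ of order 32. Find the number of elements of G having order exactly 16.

8

The elements of order 16 are: r, r^3, r^5, r^7, r^9, r^11, r^13, r^15.
That's 8.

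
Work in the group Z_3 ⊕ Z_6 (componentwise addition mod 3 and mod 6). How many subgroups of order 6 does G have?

|G| = 18 and 6 | 18, so subgroups of order 6 are possible by Lagrange.
The subgroups of order 6 are: {(0,0), (0,1), (0,2), (0,3), (0,4), (0,5)}; {(0,0), (0,3), (1,0), (1,3), (2,0), (2,3)}; {(0,0), (0,3), (1,1), (1,4), (2,2), (2,5)}; {(0,0), (0,3), (1,2), (1,5), (2,1), (2,4)}.
So G has 4 subgroups of order 6.

4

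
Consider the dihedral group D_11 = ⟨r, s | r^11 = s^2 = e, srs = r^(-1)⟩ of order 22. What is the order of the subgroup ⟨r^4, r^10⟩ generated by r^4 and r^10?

|⟨r^4⟩| = 11 and |⟨r^10⟩| = 11, so |H| is a multiple of lcm(11, 11) = 11 and divides |G| = 22.
Closing under the operation: H = {e, r, r^2, r^3, r^4, r^5, r^6, r^7, r^8, r^9, r^10}, so |H| = 11.

11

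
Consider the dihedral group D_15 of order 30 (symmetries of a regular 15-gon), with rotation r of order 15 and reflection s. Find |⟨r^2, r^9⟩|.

|⟨r^2⟩| = 15 and |⟨r^9⟩| = 5, so |H| is a multiple of lcm(15, 5) = 15 and divides |G| = 30.
Closing under the operation: H = {e, r, r^2, r^3, r^4, r^5, r^6, r^7, r^8, r^9, r^10, r^11, r^12, r^13, r^14}, so |H| = 15.

15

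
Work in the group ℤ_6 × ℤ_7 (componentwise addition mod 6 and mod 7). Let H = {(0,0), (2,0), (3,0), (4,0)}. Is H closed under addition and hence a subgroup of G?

No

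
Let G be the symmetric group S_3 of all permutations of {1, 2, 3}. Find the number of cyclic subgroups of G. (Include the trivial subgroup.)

Each element a generates a cyclic subgroup ⟨a⟩; distinct elements may generate the same one (a cyclic group of order d has φ(d) generators).
Cyclic subgroups by order — order 1: 1; order 2: 3; order 3: 1.
Total: 5.

5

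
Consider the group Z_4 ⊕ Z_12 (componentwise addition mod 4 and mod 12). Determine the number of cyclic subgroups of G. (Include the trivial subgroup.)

20

A cyclic subgroup of order d is generated by each of its φ(d) elements of order d, so the cyclic subgroups of order d number (#elements of order d)/φ(d).
Cyclic subgroups by order — order 1: 1; order 2: 3; order 3: 1; order 4: 6; order 6: 3; order 12: 6.
Total: 20.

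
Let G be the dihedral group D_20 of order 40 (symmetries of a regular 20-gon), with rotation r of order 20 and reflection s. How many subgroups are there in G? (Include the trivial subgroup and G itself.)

48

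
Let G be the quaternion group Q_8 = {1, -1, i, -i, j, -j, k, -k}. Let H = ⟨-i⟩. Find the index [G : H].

2

|⟨-i⟩| = 4 and |G| = 8.
By Lagrange, [G : H] = |G|/|H| = 8/4 = 2.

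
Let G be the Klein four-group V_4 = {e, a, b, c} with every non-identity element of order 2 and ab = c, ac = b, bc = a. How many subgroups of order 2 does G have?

3

|G| = 4 and 2 | 4, so subgroups of order 2 are possible by Lagrange.
The subgroups of order 2 are: {e, a}; {e, b}; {e, c}.
So G has 3 subgroups of order 2.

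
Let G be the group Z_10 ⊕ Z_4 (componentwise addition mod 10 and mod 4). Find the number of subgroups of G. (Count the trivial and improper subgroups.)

|G| = 40, so by Lagrange every subgroup order divides 40. Divisors: 1, 2, 4, 5, 8, 10, 20, 40.
Subgroups by order — order 1: 1; order 2: 3; order 4: 3; order 5: 1; order 8: 1; order 10: 3; order 20: 3; order 40: 1.
Total: 1 + 3 + 3 + 1 + 1 + 3 + 3 + 1 = 16.

16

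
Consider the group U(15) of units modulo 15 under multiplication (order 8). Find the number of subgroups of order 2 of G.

|G| = 8 and 2 | 8, so subgroups of order 2 are possible by Lagrange.
The subgroups of order 2 are: {1, 11}; {1, 14}; {1, 4}.
So G has 3 subgroups of order 2.

3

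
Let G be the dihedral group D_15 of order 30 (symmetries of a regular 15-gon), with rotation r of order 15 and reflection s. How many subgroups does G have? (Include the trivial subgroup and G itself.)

28

|G| = 30, so by Lagrange every subgroup order divides 30. Divisors: 1, 2, 3, 5, 6, 10, 15, 30.
Subgroups by order — order 1: 1; order 2: 15; order 3: 1; order 5: 1; order 6: 5; order 10: 3; order 15: 1; order 30: 1.
Total: 1 + 15 + 1 + 1 + 5 + 3 + 1 + 1 = 28.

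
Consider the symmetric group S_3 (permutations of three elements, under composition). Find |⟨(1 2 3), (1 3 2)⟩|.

3

|⟨(1 2 3)⟩| = 3 and |⟨(1 3 2)⟩| = 3, so |H| is a multiple of lcm(3, 3) = 3 and divides |G| = 6.
Closing under the operation: H = {e, (1 2 3), (1 3 2)}, so |H| = 3.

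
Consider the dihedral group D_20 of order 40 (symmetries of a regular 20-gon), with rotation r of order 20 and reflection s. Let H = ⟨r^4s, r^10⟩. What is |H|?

4

|⟨r^4s⟩| = 2 and |⟨r^10⟩| = 2, so |H| is a multiple of lcm(2, 2) = 2 and divides |G| = 40.
Closing under the operation: H = {e, r^10, r^4s, r^14s}, so |H| = 4.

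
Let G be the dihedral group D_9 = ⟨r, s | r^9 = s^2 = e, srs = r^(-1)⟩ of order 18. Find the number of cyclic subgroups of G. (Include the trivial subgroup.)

12

A cyclic subgroup of order d is generated by each of its φ(d) elements of order d, so the cyclic subgroups of order d number (#elements of order d)/φ(d).
Cyclic subgroups by order — order 1: 1; order 2: 9; order 3: 1; order 9: 1.
Total: 12.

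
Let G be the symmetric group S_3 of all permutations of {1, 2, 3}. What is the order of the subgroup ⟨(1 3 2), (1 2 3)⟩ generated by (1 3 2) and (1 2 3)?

|⟨(1 3 2)⟩| = 3 and |⟨(1 2 3)⟩| = 3, so |H| is a multiple of lcm(3, 3) = 3 and divides |G| = 6.
Closing under the operation: H = {e, (1 2 3), (1 3 2)}, so |H| = 3.

3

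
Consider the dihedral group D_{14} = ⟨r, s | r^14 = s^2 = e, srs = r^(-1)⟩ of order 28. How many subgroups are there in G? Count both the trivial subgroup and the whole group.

|G| = 28, so by Lagrange every subgroup order divides 28. Divisors: 1, 2, 4, 7, 14, 28.
Subgroups by order — order 1: 1; order 2: 15; order 4: 7; order 7: 1; order 14: 3; order 28: 1.
Total: 1 + 15 + 7 + 1 + 3 + 1 = 28.

28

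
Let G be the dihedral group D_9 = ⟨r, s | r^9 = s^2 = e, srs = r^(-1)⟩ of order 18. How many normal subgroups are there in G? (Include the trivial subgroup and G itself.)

G has 16 subgroups. Checking conjugation-invariance by order — order 1: 1/1 normal; order 2: 0/9 normal; order 3: 1/1 normal; order 6: 0/3 normal; order 9: 1/1 normal; order 18: 1/1 normal.
Total normal subgroups: 4.

4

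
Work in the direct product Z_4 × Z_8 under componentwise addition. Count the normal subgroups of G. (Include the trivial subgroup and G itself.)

G is abelian, so every subgroup is normal.
G has 22 subgroups in total, hence 22 normal subgroups.

22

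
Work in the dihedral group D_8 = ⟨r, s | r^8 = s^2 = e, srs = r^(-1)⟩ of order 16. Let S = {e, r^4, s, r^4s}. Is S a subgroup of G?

Yes

|S| = 4 divides |G| = 16, consistent with Lagrange.
S contains the identity, every element's inverse is in S, and S is closed under ·: it is a subgroup.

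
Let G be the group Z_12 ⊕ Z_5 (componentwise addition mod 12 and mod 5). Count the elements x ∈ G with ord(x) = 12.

4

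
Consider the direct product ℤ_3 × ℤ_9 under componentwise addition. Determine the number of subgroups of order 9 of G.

|G| = 27 and 9 | 27, so subgroups of order 9 are possible by Lagrange.
The subgroups of order 9 are: {(0,0), (0,1), (0,2), (0,3), (0,4), (0,5), (0,6), (0,7), (0,8)}; {(0,0), (0,3), (0,6), (1,0), (1,3), (1,6), (2,0), (2,3), (2,6)}; {(0,0), (0,3), (0,6), (1,1), (1,4), (1,7), (2,2), (2,5), (2,8)}; {(0,0), (0,3), (0,6), (1,2), (1,5), (1,8), (2,1), (2,4), (2,7)}.
So G has 4 subgroups of order 9.

4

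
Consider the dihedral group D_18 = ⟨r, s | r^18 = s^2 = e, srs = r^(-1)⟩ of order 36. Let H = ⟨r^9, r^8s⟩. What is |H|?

|⟨r^9⟩| = 2 and |⟨r^8s⟩| = 2, so |H| is a multiple of lcm(2, 2) = 2 and divides |G| = 36.
Closing under the operation: H = {e, r^9, r^8s, r^17s}, so |H| = 4.

4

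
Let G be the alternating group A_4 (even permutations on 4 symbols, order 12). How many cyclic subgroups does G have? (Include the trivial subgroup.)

Each element a generates a cyclic subgroup ⟨a⟩; distinct elements may generate the same one (a cyclic group of order d has φ(d) generators).
Cyclic subgroups by order — order 1: 1; order 2: 3; order 3: 4.
Total: 8.

8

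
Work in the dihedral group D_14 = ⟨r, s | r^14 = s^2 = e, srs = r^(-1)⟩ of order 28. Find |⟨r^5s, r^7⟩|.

4

|⟨r^5s⟩| = 2 and |⟨r^7⟩| = 2, so |H| is a multiple of lcm(2, 2) = 2 and divides |G| = 28.
Closing under the operation: H = {e, r^7, r^5s, r^12s}, so |H| = 4.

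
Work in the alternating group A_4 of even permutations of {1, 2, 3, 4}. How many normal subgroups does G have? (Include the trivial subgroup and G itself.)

3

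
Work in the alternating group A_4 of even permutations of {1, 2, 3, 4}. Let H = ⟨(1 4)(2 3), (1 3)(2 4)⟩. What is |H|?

4

|⟨(1 4)(2 3)⟩| = 2 and |⟨(1 3)(2 4)⟩| = 2, so |H| is a multiple of lcm(2, 2) = 2 and divides |G| = 12.
Closing under the operation: H = {e, (1 2)(3 4), (1 3)(2 4), (1 4)(2 3)}, so |H| = 4.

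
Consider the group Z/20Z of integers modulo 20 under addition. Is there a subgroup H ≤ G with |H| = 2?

Yes

2 | 20. A subgroup of order 2 is {0, 10}.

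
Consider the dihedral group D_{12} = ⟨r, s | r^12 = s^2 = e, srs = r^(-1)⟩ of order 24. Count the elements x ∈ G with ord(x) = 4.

The elements of order 4 are: r^3, r^9.
That's 2.

2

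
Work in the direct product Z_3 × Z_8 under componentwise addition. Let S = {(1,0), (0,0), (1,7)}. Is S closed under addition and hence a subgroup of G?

No

(1,0) ∈ S but its inverse (2,0) ∉ S, so S is not a subgroup.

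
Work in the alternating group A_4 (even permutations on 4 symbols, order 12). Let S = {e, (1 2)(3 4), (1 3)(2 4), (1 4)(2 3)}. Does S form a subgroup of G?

|S| = 4 divides |G| = 12, consistent with Lagrange.
S contains the identity, every element's inverse is in S, and S is closed under ∘: it is a subgroup.

Yes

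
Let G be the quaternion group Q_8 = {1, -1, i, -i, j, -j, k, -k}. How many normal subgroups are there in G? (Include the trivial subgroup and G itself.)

G has 6 subgroups. Checking conjugation-invariance by order — order 1: 1/1 normal; order 2: 1/1 normal; order 4: 3/3 normal; order 8: 1/1 normal.
Total normal subgroups: 6.

6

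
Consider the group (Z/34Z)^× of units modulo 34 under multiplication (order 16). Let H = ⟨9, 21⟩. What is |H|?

8

|⟨9⟩| = 8 and |⟨21⟩| = 4, so |H| is a multiple of lcm(8, 4) = 8 and divides |G| = 16.
Closing under the operation: H = {1, 9, 13, 15, 19, 21, 25, 33}, so |H| = 8.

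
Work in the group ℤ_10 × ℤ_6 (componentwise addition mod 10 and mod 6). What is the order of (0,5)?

The order of (0,5) in Z_10 × Z_6 is lcm(ord(0) in Z_10, ord(5) in Z_6).
ord(0) = 1 and ord(5) = 6, so |⟨(0,5)⟩| = lcm(1, 6) = 6.

6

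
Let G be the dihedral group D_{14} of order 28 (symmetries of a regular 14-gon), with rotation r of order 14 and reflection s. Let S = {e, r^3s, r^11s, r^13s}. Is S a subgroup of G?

Closure fails: r^11s · r^3s = r^8 ∉ S. So S is not a subgroup.

No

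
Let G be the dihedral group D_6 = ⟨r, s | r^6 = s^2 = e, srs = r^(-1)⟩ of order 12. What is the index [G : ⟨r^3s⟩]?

6

|⟨r^3s⟩| = 2 and |G| = 12.
By Lagrange, [G : H] = |G|/|H| = 12/2 = 6.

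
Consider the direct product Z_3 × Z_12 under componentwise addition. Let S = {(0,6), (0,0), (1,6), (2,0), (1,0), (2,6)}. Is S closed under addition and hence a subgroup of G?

Yes

|S| = 6 divides |G| = 36, consistent with Lagrange.
S contains the identity, every element's inverse is in S, and S is closed under +: it is a subgroup.
In fact S = ⟨(2,6)⟩.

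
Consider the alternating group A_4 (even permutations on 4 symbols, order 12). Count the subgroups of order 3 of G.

|G| = 12 and 3 | 12, so subgroups of order 3 are possible by Lagrange.
The subgroups of order 3 are: {e, (1 2 3), (1 3 2)}; {e, (1 2 4), (1 4 2)}; {e, (1 3 4), (1 4 3)}; {e, (2 3 4), (2 4 3)}.
So G has 4 subgroups of order 3.

4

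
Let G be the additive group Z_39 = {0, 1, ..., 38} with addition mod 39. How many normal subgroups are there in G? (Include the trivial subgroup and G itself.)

G is abelian, so every subgroup is normal.
G has 4 subgroups in total, hence 4 normal subgroups.

4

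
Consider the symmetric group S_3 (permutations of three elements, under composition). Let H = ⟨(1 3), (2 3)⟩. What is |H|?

|⟨(1 3)⟩| = 2 and |⟨(2 3)⟩| = 2, so |H| is a multiple of lcm(2, 2) = 2 and divides |G| = 6.
Closing {(1 3), (2 3)} under the group operation gives all of G, so |H| = 6.

6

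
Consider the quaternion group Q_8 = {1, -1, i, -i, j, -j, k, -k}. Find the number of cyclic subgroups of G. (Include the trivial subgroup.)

5

A cyclic subgroup of order d is generated by each of its φ(d) elements of order d, so the cyclic subgroups of order d number (#elements of order d)/φ(d).
Cyclic subgroups by order — order 1: 1; order 2: 1; order 4: 3.
Total: 5.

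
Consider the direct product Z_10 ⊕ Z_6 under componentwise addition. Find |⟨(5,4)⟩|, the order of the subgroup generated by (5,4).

6

The order of (5,4) in Z_10 × Z_6 is lcm(ord(5) in Z_10, ord(4) in Z_6).
ord(5) = 2 and ord(4) = 3, so |⟨(5,4)⟩| = lcm(2, 3) = 6.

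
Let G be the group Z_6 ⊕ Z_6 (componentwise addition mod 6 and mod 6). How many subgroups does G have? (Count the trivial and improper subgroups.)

|G| = 36, so by Lagrange every subgroup order divides 36. Divisors: 1, 2, 3, 4, 6, 9, 12, 18, 36.
Subgroups by order — order 1: 1; order 2: 3; order 3: 4; order 4: 1; order 6: 12; order 9: 1; order 12: 4; order 18: 3; order 36: 1.
Total: 1 + 3 + 4 + 1 + 12 + 1 + 4 + 3 + 1 = 30.

30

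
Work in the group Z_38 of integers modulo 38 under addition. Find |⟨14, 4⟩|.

|⟨14⟩| = 19 and |⟨4⟩| = 19, so |H| is a multiple of lcm(19, 19) = 19 and divides |G| = 38.
Closing under the operation: H = {0, 2, 4, 6, 8, 10, 12, 14, 16, 18, 20, 22, 24, 26, 28, 30, 32, 34, 36}, so |H| = 19.

19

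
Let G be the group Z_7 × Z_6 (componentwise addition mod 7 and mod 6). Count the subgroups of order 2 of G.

1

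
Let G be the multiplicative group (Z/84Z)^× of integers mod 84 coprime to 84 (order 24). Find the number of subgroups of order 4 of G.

|G| = 24 and 4 | 24, so subgroups of order 4 are possible by Lagrange.
The subgroups of order 4 are: {1, 13, 29, 41}; {1, 13, 43, 55}; {1, 13, 71, 83}; {1, 29, 43, 71}; … (7 in all).
So G has 7 subgroups of order 4.

7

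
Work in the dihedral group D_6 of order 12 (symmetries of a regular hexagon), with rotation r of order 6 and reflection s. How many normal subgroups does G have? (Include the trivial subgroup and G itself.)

G has 16 subgroups. Checking conjugation-invariance by order — order 1: 1/1 normal; order 2: 1/7 normal; order 3: 1/1 normal; order 4: 0/3 normal; order 6: 3/3 normal; order 12: 1/1 normal.
Total normal subgroups: 7.

7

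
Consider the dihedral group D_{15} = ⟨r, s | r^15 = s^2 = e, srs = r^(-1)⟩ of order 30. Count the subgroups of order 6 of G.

|G| = 30 and 6 | 30, so subgroups of order 6 are possible by Lagrange.
The subgroups of order 6 are: {e, r^5, r^10, s, r^5s, r^10s}; {e, r^5, r^10, rs, r^6s, r^11s}; {e, r^5, r^10, r^2s, r^7s, r^12s}; {e, r^5, r^10, r^3s, r^8s, r^13s}; … (5 in all).
So G has 5 subgroups of order 6.

5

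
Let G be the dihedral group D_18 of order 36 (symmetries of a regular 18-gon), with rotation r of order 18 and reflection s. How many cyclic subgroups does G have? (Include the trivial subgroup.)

Each element a generates a cyclic subgroup ⟨a⟩; distinct elements may generate the same one (a cyclic group of order d has φ(d) generators).
Cyclic subgroups by order — order 1: 1; order 2: 19; order 3: 1; order 6: 1; order 9: 1; order 18: 1.
Total: 24.

24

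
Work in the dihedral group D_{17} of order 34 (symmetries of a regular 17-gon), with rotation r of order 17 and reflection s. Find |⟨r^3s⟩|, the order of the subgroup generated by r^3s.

2

Computing powers of r^3s: the smallest k with (r^3s)^k = e is k = 2.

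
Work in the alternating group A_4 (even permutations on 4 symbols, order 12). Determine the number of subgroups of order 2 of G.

3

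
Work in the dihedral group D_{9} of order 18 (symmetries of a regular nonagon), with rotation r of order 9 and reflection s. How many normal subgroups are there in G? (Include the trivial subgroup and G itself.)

G has 16 subgroups. Checking conjugation-invariance by order — order 1: 1/1 normal; order 2: 0/9 normal; order 3: 1/1 normal; order 6: 0/3 normal; order 9: 1/1 normal; order 18: 1/1 normal.
Total normal subgroups: 4.

4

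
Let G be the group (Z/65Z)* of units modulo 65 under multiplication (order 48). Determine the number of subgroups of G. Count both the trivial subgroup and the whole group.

30

|G| = 48, so by Lagrange every subgroup order divides 48. Divisors: 1, 2, 3, 4, 6, 8, 12, 16, 24, 48.
Subgroups by order — order 1: 1; order 2: 3; order 3: 1; order 4: 7; order 6: 3; order 8: 3; order 12: 7; order 16: 1; order 24: 3; order 48: 1.
Total: 1 + 3 + 1 + 7 + 3 + 3 + 7 + 1 + 3 + 1 = 30.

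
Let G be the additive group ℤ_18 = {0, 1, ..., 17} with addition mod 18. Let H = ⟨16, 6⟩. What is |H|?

9

|⟨16⟩| = 9 and |⟨6⟩| = 3, so |H| is a multiple of lcm(9, 3) = 9 and divides |G| = 18.
Closing under the operation: H = {0, 2, 4, 6, 8, 10, 12, 14, 16}, so |H| = 9.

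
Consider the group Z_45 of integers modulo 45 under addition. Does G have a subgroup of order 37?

37 does not divide |G| = 45, so by Lagrange no subgroup of order 37 exists.

No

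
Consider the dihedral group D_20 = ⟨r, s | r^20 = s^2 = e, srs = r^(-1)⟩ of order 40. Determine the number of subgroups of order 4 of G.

|G| = 40 and 4 | 40, so subgroups of order 4 are possible by Lagrange.
The subgroups of order 4 are: {e, r^10, s, r^10s}; {e, r^10, rs, r^11s}; {e, r^10, r^2s, r^12s}; {e, r^10, r^3s, r^13s}; … (11 in all).
So G has 11 subgroups of order 4.

11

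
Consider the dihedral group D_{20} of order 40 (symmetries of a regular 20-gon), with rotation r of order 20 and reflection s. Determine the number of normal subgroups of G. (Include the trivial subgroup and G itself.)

G has 48 subgroups. Checking conjugation-invariance by order — order 1: 1/1 normal; order 2: 1/21 normal; order 4: 1/11 normal; order 5: 1/1 normal; order 8: 0/5 normal; order 10: 1/5 normal; order 20: 3/3 normal; order 40: 1/1 normal.
Total normal subgroups: 9.

9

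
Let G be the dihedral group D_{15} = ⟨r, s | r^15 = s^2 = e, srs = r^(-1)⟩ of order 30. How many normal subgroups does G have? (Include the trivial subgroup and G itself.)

5

G has 28 subgroups. Checking conjugation-invariance by order — order 1: 1/1 normal; order 2: 0/15 normal; order 3: 1/1 normal; order 5: 1/1 normal; order 6: 0/5 normal; order 10: 0/3 normal; order 15: 1/1 normal; order 30: 1/1 normal.
Total normal subgroups: 5.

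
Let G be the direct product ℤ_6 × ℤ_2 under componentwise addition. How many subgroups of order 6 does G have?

3

|G| = 12 and 6 | 12, so subgroups of order 6 are possible by Lagrange.
The subgroups of order 6 are: {(0,0), (0,1), (2,0), (2,1), (4,0), (4,1)}; {(0,0), (1,0), (2,0), (3,0), (4,0), (5,0)}; {(0,0), (1,1), (2,0), (3,1), (4,0), (5,1)}.
So G has 3 subgroups of order 6.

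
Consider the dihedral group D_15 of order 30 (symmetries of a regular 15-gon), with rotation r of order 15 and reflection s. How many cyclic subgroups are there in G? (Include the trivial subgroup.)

A cyclic subgroup of order d is generated by each of its φ(d) elements of order d, so the cyclic subgroups of order d number (#elements of order d)/φ(d).
Cyclic subgroups by order — order 1: 1; order 2: 15; order 3: 1; order 5: 1; order 15: 1.
Total: 19.

19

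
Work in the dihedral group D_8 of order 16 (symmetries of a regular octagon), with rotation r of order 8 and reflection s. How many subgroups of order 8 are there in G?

3

|G| = 16 and 8 | 16, so subgroups of order 8 are possible by Lagrange.
The subgroups of order 8 are: {e, r, r^2, r^3, r^4, r^5, r^6, r^7}; {e, r^2, r^4, r^6, s, r^2s, r^4s, r^6s}; {e, r^2, r^4, r^6, rs, r^3s, r^5s, r^7s}.
So G has 3 subgroups of order 8.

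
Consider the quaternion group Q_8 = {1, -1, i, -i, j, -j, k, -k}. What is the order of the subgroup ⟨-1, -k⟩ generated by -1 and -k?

4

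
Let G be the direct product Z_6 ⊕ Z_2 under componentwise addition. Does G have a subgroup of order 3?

Yes

3 | 12. A subgroup of order 3 is {(0,0), (2,0), (4,0)}.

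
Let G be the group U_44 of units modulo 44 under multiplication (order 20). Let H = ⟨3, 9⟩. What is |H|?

|⟨3⟩| = 10 and |⟨9⟩| = 5, so |H| is a multiple of lcm(10, 5) = 10 and divides |G| = 20.
Closing under the operation: H = {1, 3, 5, 9, 15, 23, 25, 27, 31, 37}, so |H| = 10.

10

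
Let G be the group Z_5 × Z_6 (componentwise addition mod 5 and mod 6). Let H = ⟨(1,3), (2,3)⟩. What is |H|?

10

|⟨(1,3)⟩| = 10 and |⟨(2,3)⟩| = 10, so |H| is a multiple of lcm(10, 10) = 10 and divides |G| = 30.
Closing under the operation: H = {(0,0), (0,3), (1,0), (1,3), (2,0), (2,3), (3,0), (3,3), (4,0), (4,3)}, so |H| = 10.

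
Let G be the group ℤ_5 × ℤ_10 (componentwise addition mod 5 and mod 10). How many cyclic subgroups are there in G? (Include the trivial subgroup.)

14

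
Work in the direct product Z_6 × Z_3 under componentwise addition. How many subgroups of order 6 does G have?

|G| = 18 and 6 | 18, so subgroups of order 6 are possible by Lagrange.
The subgroups of order 6 are: {(0,0), (0,1), (0,2), (3,0), (3,1), (3,2)}; {(0,0), (1,0), (2,0), (3,0), (4,0), (5,0)}; {(0,0), (1,1), (2,2), (3,0), (4,1), (5,2)}; {(0,0), (1,2), (2,1), (3,0), (4,2), (5,1)}.
So G has 4 subgroups of order 6.

4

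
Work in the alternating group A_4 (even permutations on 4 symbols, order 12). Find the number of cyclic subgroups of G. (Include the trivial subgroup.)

A cyclic subgroup of order d is generated by each of its φ(d) elements of order d, so the cyclic subgroups of order d number (#elements of order d)/φ(d).
Cyclic subgroups by order — order 1: 1; order 2: 3; order 3: 4.
Total: 8.

8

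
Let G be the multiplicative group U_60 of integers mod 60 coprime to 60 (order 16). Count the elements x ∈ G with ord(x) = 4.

8

The elements of order 4 are: 7, 13, 17, 23, 37, 43, 47, 53.
That's 8.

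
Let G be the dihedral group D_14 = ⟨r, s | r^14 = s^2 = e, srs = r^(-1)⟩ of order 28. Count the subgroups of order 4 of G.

|G| = 28 and 4 | 28, so subgroups of order 4 are possible by Lagrange.
The subgroups of order 4 are: {e, r^7, r^3s, r^10s}; {e, r^7, r^4s, r^11s}; {e, r^7, r^5s, r^12s}; {e, r^7, r^6s, r^13s}; … (7 in all).
So G has 7 subgroups of order 4.

7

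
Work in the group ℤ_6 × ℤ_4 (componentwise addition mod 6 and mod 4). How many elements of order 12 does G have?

8

An element (a,b) has order lcm(ord(a), ord(b)); count pairs with lcm equal to 12.
Enumerating gives 8 such elements.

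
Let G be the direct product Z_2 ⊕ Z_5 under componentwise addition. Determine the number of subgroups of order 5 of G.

1

|G| = 10 and 5 | 10, so subgroups of order 5 are possible by Lagrange.
The subgroups of order 5 are: {(0,0), (0,1), (0,2), (0,3), (0,4)}.
So G has 1 subgroup of order 5.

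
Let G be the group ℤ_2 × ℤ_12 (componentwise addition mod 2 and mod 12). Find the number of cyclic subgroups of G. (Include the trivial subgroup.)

Each element a generates a cyclic subgroup ⟨a⟩; distinct elements may generate the same one (a cyclic group of order d has φ(d) generators).
Cyclic subgroups by order — order 1: 1; order 2: 3; order 3: 1; order 4: 2; order 6: 3; order 12: 2.
Total: 12.

12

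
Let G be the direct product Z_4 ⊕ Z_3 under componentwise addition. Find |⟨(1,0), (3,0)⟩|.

|⟨(1,0)⟩| = 4 and |⟨(3,0)⟩| = 4, so |H| is a multiple of lcm(4, 4) = 4 and divides |G| = 12.
Closing under the operation: H = {(0,0), (1,0), (2,0), (3,0)}, so |H| = 4.

4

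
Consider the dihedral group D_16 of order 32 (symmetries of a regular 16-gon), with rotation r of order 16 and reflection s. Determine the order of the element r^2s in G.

Computing powers of r^2s: the smallest k with (r^2s)^k = e is k = 2.

2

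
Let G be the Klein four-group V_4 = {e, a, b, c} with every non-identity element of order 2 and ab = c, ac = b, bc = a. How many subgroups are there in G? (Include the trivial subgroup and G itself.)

|G| = 4, so by Lagrange every subgroup order divides 4. Divisors: 1, 2, 4.
Subgroups by order — order 1: 1; order 2: 3; order 4: 1.
Total: 1 + 3 + 1 = 5.

5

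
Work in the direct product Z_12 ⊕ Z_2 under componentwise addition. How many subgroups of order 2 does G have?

3

|G| = 24 and 2 | 24, so subgroups of order 2 are possible by Lagrange.
The subgroups of order 2 are: {(0,0), (0,1)}; {(0,0), (6,0)}; {(0,0), (6,1)}.
So G has 3 subgroups of order 2.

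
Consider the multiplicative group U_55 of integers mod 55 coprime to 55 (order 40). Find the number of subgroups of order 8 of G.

1

|G| = 40 and 8 | 40, so subgroups of order 8 are possible by Lagrange.
The subgroups of order 8 are: {1, 12, 21, 23, 32, 34, 43, 54}.
So G has 1 subgroup of order 8.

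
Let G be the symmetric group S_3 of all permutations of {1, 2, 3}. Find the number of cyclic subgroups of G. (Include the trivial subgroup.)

5

Each element a generates a cyclic subgroup ⟨a⟩; distinct elements may generate the same one (a cyclic group of order d has φ(d) generators).
Cyclic subgroups by order — order 1: 1; order 2: 3; order 3: 1.
Total: 5.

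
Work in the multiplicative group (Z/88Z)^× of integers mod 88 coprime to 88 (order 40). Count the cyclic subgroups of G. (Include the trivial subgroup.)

16

A cyclic subgroup of order d is generated by each of its φ(d) elements of order d, so the cyclic subgroups of order d number (#elements of order d)/φ(d).
Cyclic subgroups by order — order 1: 1; order 2: 7; order 5: 1; order 10: 7.
Total: 16.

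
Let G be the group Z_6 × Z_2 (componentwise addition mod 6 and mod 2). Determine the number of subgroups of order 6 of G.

3

|G| = 12 and 6 | 12, so subgroups of order 6 are possible by Lagrange.
The subgroups of order 6 are: {(0,0), (0,1), (2,0), (2,1), (4,0), (4,1)}; {(0,0), (1,0), (2,0), (3,0), (4,0), (5,0)}; {(0,0), (1,1), (2,0), (3,1), (4,0), (5,1)}.
So G has 3 subgroups of order 6.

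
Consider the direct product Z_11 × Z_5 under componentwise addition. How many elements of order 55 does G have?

40

An element (a,b) has order lcm(ord(a), ord(b)); count pairs with lcm equal to 55.
Enumerating gives 40 such elements.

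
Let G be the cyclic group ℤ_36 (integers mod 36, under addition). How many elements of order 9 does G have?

6

In a cyclic group of order 36, the number of elements of order d (for d | 36) is φ(d).
φ(9) = 6.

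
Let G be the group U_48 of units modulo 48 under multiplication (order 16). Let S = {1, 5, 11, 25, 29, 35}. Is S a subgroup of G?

No

|S| = 6 does not divide |G| = 16, so by Lagrange S is not a subgroup.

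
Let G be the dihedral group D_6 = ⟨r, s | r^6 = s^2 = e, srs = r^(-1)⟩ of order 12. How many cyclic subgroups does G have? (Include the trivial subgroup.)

10

Group the elements of G by the cyclic subgroup they generate; each cyclic subgroup of order d accounts for φ(d) elements.
Cyclic subgroups by order — order 1: 1; order 2: 7; order 3: 1; order 6: 1.
Total: 10.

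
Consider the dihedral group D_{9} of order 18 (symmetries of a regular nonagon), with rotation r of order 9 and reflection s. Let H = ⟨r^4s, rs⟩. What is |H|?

6

|⟨r^4s⟩| = 2 and |⟨rs⟩| = 2, so |H| is a multiple of lcm(2, 2) = 2 and divides |G| = 18.
Closing under the operation: H = {e, r^3, r^6, rs, r^4s, r^7s}, so |H| = 6.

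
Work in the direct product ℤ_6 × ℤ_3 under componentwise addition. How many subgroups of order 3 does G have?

|G| = 18 and 3 | 18, so subgroups of order 3 are possible by Lagrange.
The subgroups of order 3 are: {(0,0), (0,1), (0,2)}; {(0,0), (2,0), (4,0)}; {(0,0), (2,1), (4,2)}; {(0,0), (2,2), (4,1)}.
So G has 4 subgroups of order 3.

4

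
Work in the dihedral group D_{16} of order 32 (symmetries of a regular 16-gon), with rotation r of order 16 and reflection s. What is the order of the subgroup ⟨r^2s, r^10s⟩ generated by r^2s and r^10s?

4

|⟨r^2s⟩| = 2 and |⟨r^10s⟩| = 2, so |H| is a multiple of lcm(2, 2) = 2 and divides |G| = 32.
Closing under the operation: H = {e, r^8, r^2s, r^10s}, so |H| = 4.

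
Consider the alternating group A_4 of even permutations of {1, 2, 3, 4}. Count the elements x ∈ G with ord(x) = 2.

3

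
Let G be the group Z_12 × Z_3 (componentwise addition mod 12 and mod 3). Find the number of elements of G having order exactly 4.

An element (a,b) has order lcm(ord(a), ord(b)); count pairs with lcm equal to 4.
Enumerating gives 2 such elements.

2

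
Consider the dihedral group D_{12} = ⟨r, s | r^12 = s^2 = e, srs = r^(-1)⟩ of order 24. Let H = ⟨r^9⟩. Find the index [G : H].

|⟨r^9⟩| = 4 and |G| = 24.
By Lagrange, [G : H] = |G|/|H| = 24/4 = 6.

6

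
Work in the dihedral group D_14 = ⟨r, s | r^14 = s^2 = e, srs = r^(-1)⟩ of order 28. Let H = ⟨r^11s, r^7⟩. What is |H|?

|⟨r^11s⟩| = 2 and |⟨r^7⟩| = 2, so |H| is a multiple of lcm(2, 2) = 2 and divides |G| = 28.
Closing under the operation: H = {e, r^7, r^4s, r^11s}, so |H| = 4.

4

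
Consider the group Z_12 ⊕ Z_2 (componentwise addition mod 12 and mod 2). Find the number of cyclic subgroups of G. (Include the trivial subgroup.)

12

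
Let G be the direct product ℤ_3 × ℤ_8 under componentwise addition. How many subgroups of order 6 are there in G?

|G| = 24 and 6 | 24, so subgroups of order 6 are possible by Lagrange.
The subgroups of order 6 are: {(0,0), (0,4), (1,0), (1,4), (2,0), (2,4)}.
So G has 1 subgroup of order 6.

1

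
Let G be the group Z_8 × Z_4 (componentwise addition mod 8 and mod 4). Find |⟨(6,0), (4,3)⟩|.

|⟨(6,0)⟩| = 4 and |⟨(4,3)⟩| = 4, so |H| is a multiple of lcm(4, 4) = 4 and divides |G| = 32.
Closing under the operation: H = {(0,0), (0,1), (0,2), (0,3), (2,0), (2,1), (2,2), (2,3), (4,0), (4,1), (4,2), (4,3), (6,0), (6,1), (6,2), (6,3)}, so |H| = 16.

16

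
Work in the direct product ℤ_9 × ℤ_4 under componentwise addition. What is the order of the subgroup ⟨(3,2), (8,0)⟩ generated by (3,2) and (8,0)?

18

|⟨(3,2)⟩| = 6 and |⟨(8,0)⟩| = 9, so |H| is a multiple of lcm(6, 9) = 18 and divides |G| = 36.
Closing under the operation: H = {(0,0), (0,2), (1,0), (1,2), (2,0), (2,2), (3,0), (3,2), (4,0), (4,2), (5,0), (5,2), (6,0), (6,2), (7,0), (7,2), (8,0), (8,2)}, so |H| = 18.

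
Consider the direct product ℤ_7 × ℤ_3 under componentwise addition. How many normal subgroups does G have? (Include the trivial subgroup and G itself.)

4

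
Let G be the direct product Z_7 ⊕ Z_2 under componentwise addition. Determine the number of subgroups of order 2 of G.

1

|G| = 14 and 2 | 14, so subgroups of order 2 are possible by Lagrange.
The subgroups of order 2 are: {(0,0), (0,1)}.
So G has 1 subgroup of order 2.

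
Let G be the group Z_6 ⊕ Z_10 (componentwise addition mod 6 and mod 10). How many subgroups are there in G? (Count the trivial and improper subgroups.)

20

|G| = 60, so by Lagrange every subgroup order divides 60. Divisors: 1, 2, 3, 4, 5, 6, 10, 12, 15, 20, 30, 60.
Subgroups by order — order 1: 1; order 2: 3; order 3: 1; order 4: 1; order 5: 1; order 6: 3; order 10: 3; order 12: 1; order 15: 1; order 20: 1; order 30: 3; order 60: 1.
Total: 1 + 3 + 1 + 1 + 1 + 3 + 3 + 1 + 1 + 1 + 3 + 1 = 20.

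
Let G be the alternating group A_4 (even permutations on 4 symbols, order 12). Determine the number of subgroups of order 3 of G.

|G| = 12 and 3 | 12, so subgroups of order 3 are possible by Lagrange.
The subgroups of order 3 are: {e, (1 2 3), (1 3 2)}; {e, (1 2 4), (1 4 2)}; {e, (1 3 4), (1 4 3)}; {e, (2 3 4), (2 4 3)}.
So G has 4 subgroups of order 3.

4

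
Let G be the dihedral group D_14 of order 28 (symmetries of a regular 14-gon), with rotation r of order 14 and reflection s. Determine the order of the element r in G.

14

Computing powers of r: the smallest k with (r)^k = e is k = 14.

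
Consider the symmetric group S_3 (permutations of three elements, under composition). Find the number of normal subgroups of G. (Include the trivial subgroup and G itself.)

3

G has 6 subgroups. Checking conjugation-invariance by order — order 1: 1/1 normal; order 2: 0/3 normal; order 3: 1/1 normal; order 6: 1/1 normal.
Total normal subgroups: 3.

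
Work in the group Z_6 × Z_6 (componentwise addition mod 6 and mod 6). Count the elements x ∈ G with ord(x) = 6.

24

An element (a,b) has order lcm(ord(a), ord(b)); count pairs with lcm equal to 6.
Enumerating gives 24 such elements.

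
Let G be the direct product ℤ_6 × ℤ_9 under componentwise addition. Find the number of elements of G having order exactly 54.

0

An element (a,b) has order lcm(ord(a), ord(b)); count pairs with lcm equal to 54.
Enumerating gives 0 such elements.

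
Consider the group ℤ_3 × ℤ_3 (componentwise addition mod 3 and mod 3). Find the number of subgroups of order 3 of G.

|G| = 9 and 3 | 9, so subgroups of order 3 are possible by Lagrange.
The subgroups of order 3 are: {(0,0), (0,1), (0,2)}; {(0,0), (1,0), (2,0)}; {(0,0), (1,1), (2,2)}; {(0,0), (1,2), (2,1)}.
So G has 4 subgroups of order 3.

4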